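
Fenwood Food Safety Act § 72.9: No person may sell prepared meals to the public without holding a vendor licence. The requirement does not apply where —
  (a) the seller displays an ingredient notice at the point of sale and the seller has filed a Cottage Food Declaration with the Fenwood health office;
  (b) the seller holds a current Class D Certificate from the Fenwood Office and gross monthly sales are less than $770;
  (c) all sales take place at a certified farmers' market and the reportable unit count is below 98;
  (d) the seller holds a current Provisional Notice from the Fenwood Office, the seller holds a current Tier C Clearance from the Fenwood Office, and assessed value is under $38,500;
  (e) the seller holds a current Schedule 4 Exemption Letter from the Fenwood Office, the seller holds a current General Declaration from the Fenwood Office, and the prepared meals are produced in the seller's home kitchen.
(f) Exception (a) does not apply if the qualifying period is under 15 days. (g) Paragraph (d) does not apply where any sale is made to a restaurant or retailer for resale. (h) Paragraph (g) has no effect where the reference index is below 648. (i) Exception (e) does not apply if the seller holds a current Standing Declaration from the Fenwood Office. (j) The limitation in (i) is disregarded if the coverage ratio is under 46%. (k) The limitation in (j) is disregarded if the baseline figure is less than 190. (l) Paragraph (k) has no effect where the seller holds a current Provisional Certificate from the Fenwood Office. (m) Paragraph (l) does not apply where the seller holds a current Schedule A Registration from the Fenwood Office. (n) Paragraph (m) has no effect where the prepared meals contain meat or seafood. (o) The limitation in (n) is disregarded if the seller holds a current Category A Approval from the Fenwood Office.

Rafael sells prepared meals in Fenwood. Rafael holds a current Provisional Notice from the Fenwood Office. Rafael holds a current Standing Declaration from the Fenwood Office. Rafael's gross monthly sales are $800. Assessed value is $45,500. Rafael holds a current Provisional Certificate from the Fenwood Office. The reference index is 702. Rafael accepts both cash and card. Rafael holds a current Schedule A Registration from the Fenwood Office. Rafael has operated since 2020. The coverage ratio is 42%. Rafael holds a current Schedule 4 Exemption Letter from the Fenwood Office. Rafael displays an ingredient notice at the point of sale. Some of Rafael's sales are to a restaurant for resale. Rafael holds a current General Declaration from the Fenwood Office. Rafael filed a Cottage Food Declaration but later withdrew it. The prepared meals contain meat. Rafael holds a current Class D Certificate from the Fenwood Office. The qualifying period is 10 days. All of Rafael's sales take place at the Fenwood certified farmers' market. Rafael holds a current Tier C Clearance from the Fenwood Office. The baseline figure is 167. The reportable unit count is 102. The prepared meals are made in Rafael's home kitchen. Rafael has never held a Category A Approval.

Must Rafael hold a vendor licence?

Exception (a) fails — the Cottage Food Declaration was withdrawn.
Exception (b) does not apply: gross monthly sales are $800, not less than $770.
Exception (c) requires that the reportable unit count is below 98; but the reportable unit count is 102, not below 98, so (c) is unavailable.
Exception (d) does not apply: assessed value is $45,500, not under $38,500.
Exception (e): a current Schedule 4 Exemption Letter is held; a current General Declaration is held; the prepared meals are home-kitchen produced — every condition holds. Considering the limiting provisions: (i) would limit (e) — a current Standing Declaration is held — but (j) sets (i) aside: (j) operates against (i): the coverage ratio is 42%, under the 46% limit. (k) would limit (j) — the baseline figure is 167, less than the 190 limit — but (l) sets (k) aside: (l) is triggered — a current Provisional Certificate is held. (m) would limit (l) — a current Schedule A Registration is held — but (n) sets (m) aside: (n) is triggered — the prepared meals contain meat. (o), which would lift (n), is not engaged — the Category A Approval is not current. (e) remains available.

No — exception (e) applies; Rafael is not required to hold a vendor licence.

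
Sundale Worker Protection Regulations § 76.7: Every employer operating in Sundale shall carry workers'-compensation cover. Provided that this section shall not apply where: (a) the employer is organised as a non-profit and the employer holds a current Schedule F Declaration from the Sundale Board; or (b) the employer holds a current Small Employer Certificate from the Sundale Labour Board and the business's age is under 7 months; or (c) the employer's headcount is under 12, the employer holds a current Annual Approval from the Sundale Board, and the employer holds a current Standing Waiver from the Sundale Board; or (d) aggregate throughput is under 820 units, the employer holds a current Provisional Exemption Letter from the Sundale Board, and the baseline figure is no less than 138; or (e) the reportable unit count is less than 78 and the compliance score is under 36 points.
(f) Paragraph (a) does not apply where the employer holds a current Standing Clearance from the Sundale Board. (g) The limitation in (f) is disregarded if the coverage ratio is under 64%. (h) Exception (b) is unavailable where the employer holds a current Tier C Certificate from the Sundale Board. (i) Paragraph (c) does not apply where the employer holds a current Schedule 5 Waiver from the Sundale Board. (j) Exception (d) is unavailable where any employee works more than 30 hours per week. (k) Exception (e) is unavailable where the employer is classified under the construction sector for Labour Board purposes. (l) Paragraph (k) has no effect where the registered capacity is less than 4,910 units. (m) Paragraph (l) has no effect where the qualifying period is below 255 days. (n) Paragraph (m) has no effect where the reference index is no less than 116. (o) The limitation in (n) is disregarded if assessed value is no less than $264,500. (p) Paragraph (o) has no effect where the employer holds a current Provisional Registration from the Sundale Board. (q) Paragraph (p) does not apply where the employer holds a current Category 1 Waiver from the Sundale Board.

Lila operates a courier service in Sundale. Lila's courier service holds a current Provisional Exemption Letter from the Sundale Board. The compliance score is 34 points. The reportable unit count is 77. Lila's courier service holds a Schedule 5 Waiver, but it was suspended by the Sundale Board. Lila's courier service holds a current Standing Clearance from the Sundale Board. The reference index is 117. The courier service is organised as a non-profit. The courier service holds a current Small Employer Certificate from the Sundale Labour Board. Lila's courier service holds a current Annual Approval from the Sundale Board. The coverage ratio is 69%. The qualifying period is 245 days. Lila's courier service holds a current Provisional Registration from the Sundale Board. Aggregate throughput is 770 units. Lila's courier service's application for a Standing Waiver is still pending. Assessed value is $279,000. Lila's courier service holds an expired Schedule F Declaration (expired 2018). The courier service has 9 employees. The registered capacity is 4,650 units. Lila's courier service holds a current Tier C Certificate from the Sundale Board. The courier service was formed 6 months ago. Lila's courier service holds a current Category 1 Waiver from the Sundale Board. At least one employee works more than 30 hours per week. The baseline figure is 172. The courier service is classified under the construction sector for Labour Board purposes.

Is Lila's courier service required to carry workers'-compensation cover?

Yes — Lila's courier service must carry workers'-compensation cover.

Exception (a) fails — no current Schedule F Declaration is held.
Exception (b) is satisfied on its face — a current Small Employer Certificate is held; the business's age is 6 months, under the 7 months limit. But applying paragraph (h): (h) operates against (b): a current Tier C Certificate is held. (b) is therefore removed.
Exception (c) requires that the employer holds a current Standing Waiver from the Sundale Board; but the Standing Waiver is not current, so (c) is unavailable.
Exception (d) is satisfied on its face — aggregate throughput is 770 units, under the 820 units limit; a current Provisional Exemption Letter is held; the baseline figure is 172, meeting the 138 threshold. But: (j) operates against (d): at least one employee exceeds 30 hours/week. Exception (d) does not apply.
Exception (e)'s conditions are all satisfied: the reportable unit count is 77, less than the 78 limit; the compliance score is 34 points, under the 36 points limit. But applying paragraphs (k)–(q): (k) operates against (e): the courier service is classified under the construction sector. (l) is triggered (the registered capacity is 4,650 units, less than the 4,910 units limit), but is overridden by (m): (m) operates against (l): the qualifying period is 245 days, below the 255 days limit. (n) applies (the reference index is 117, meeting the 116 threshold), but is displaced by (o): (o) operates against (n): assessed value is $279,000, meeting the $264,500 threshold. (p) would limit (o) — a current Provisional Registration is held — but (q) sets (p) aside: (q) is triggered — a current Category 1 Waiver is held. (e) is therefore removed.
Every exception is unavailable, so the rule governs.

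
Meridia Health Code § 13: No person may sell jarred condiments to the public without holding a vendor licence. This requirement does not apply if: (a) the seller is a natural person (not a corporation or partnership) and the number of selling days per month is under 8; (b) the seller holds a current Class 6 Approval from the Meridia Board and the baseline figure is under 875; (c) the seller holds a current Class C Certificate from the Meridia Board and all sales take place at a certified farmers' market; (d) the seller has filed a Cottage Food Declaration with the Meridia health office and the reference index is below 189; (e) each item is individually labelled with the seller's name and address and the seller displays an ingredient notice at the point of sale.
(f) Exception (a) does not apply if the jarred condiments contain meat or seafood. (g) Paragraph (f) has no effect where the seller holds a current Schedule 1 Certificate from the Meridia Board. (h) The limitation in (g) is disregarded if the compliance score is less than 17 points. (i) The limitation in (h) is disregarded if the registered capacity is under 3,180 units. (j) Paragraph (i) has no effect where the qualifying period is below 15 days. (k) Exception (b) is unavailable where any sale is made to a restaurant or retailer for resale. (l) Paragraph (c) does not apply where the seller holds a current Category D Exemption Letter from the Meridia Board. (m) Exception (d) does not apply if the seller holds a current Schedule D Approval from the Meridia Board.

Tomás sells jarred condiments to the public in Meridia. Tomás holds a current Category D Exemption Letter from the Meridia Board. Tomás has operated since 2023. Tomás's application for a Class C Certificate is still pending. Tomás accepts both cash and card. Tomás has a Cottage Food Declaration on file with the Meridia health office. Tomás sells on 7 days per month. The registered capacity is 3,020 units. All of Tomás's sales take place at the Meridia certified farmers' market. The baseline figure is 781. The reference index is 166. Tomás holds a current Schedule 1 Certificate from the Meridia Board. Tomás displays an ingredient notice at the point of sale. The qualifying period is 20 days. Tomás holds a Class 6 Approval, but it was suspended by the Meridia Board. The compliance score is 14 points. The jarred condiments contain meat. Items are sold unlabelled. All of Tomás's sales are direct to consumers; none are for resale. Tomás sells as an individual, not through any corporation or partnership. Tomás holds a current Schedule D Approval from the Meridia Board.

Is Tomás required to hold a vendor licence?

No — exception (a) applies; Tomás is not required to hold a vendor licence.

All of (a)'s requirements are met (the seller is a natural person; the number of selling days per month is 7, under the 8 limit). As to paragraphs (f)–(j): (f) would limit (a) — the jarred condiments contain meat — but (g) sets (f) aside: (g) operates — a current Schedule 1 Certificate is held. (h) is engaged (the compliance score is 14 points, less than the 17 points limit), but yields to (i): (i) is triggered — the registered capacity is 3,020 units, under the 3,180 units limit. (j), which would lift (i), is inapplicable — the qualifying period is 20 days, not below 15 days. Exception (a) stands.
Exception (b) does not apply: no current Class 6 Approval is held.
Exception (c) fails — the Class C Certificate is not current.
Exception (d): a Cottage Food Declaration is on file; the reference index is 166, below the 189 limit — every condition holds. However, paragraph (m) must be considered: (m) operates — a current Schedule D Approval is held. (d) is therefore removed.
Exception (e) does not apply: items are sold unlabelled.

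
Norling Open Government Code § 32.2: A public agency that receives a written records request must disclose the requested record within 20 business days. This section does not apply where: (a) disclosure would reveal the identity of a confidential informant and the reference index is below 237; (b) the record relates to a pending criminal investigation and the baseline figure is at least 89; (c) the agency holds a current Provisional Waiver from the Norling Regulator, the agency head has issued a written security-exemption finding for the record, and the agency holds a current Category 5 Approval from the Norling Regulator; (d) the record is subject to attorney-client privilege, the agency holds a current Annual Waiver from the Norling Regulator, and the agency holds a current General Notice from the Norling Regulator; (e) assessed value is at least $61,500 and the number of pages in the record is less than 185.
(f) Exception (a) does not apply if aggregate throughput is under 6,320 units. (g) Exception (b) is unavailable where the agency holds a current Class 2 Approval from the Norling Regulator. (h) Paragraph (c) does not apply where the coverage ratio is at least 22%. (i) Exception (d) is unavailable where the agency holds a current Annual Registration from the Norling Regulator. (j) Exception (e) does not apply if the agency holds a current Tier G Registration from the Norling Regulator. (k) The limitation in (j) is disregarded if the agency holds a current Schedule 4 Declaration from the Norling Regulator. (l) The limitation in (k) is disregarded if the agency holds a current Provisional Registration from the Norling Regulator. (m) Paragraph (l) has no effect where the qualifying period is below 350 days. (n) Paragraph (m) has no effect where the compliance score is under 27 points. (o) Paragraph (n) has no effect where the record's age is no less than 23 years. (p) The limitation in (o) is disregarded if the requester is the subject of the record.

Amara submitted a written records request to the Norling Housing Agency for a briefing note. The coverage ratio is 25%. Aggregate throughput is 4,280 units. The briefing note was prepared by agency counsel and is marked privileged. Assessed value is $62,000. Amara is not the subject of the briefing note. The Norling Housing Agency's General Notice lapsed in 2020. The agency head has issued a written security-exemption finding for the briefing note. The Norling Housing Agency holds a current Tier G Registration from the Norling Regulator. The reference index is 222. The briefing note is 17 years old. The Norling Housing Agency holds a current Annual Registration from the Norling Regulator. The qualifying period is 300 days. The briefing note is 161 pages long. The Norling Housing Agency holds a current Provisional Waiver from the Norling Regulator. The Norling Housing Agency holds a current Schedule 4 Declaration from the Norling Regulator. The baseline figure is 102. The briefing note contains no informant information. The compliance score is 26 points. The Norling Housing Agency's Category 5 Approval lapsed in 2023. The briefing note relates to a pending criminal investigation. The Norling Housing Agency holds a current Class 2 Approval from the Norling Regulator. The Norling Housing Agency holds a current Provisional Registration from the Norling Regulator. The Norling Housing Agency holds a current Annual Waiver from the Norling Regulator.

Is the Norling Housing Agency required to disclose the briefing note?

Yes — the Norling Housing Agency must disclose the briefing note.

Exception (a) does not apply: the briefing note contains no informant information.
Exception (b) is satisfied on its face — the briefing note relates to a pending investigation; the baseline figure is 102, meeting the 89 threshold. But applying paragraph (g): (g) operates against (b): a current Class 2 Approval is held. So (b) is unavailable.
Exception (c) does not apply: the Category 5 Approval is not current.
Exception (d) requires that the agency holds a current General Notice from the Norling Regulator; but no current General Notice is held, so (d) is unavailable.
Exception (e): assessed value is $62,000, meeting the $61,500 threshold; the number of pages in the record is 161, less than the 185 limit — every condition holds. But: (j) operates against (e): a current Tier G Registration is held. (k) would limit (j) — a current Schedule 4 Declaration is held — but (l) sets (k) aside: (l) operates against (k): a current Provisional Registration is held. (m) is engaged (the qualifying period is 300 days, below the 350 days limit), but is set aside by (n): (n) operates against (m): the compliance score is 26 points, under the 27 points limit. (o), which would lift (n), is not triggered — the record's age is 17 years, short of 23 years. (e) is therefore removed.
Every exception is unavailable, so the rule governs.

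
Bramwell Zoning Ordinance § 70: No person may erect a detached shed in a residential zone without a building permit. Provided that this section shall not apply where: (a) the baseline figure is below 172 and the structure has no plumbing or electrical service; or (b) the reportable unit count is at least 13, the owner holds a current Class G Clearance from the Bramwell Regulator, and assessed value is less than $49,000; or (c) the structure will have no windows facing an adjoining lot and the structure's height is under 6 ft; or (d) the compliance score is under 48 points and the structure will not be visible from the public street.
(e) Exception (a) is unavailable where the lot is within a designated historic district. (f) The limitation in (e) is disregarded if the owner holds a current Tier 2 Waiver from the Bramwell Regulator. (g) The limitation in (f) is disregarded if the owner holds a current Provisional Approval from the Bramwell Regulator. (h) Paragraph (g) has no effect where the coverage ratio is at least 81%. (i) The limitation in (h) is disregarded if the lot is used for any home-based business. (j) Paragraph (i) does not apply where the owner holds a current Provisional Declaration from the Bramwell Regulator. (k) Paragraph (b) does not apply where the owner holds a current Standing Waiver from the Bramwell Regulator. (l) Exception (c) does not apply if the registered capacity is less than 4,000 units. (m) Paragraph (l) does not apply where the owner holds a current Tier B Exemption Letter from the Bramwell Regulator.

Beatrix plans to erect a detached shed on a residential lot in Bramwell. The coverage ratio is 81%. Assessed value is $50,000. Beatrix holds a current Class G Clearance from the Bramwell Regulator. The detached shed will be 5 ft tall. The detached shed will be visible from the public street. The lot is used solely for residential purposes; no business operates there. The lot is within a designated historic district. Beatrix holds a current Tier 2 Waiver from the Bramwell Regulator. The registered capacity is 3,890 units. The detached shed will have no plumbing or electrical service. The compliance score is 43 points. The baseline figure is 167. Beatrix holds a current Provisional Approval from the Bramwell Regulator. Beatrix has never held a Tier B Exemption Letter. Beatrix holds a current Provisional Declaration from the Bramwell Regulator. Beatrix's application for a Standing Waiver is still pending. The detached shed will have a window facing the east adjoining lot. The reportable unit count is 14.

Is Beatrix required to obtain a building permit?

No — exception (a) applies; Beatrix does not need a building permit.

All of (a)'s requirements are met (the baseline figure is 167, below the 172 limit; there is no plumbing or electrical service). Considering the limiting provisions: (e) would limit (a) — the lot is in a historic district — but (f) sets (e) aside: (f) operates against (e): a current Tier 2 Waiver is held. (g) applies (a current Provisional Approval is held), but is itself disapplied by (h): (h) operates — the coverage ratio is 81%, meeting the 81% threshold. (i), which would lift (h), is inapplicable — the lot is solely residential. So (a) applies.
Exception (b) requires that assessed value is less than $49,000; but assessed value is $50,000, not less than $49,000, so (b) is unavailable.
Exception (c) requires that the structure will have no windows facing an adjoining lot; but a window faces an adjoining lot, so (c) is unavailable.
Exception (d) does not apply: the structure will be visible from the street.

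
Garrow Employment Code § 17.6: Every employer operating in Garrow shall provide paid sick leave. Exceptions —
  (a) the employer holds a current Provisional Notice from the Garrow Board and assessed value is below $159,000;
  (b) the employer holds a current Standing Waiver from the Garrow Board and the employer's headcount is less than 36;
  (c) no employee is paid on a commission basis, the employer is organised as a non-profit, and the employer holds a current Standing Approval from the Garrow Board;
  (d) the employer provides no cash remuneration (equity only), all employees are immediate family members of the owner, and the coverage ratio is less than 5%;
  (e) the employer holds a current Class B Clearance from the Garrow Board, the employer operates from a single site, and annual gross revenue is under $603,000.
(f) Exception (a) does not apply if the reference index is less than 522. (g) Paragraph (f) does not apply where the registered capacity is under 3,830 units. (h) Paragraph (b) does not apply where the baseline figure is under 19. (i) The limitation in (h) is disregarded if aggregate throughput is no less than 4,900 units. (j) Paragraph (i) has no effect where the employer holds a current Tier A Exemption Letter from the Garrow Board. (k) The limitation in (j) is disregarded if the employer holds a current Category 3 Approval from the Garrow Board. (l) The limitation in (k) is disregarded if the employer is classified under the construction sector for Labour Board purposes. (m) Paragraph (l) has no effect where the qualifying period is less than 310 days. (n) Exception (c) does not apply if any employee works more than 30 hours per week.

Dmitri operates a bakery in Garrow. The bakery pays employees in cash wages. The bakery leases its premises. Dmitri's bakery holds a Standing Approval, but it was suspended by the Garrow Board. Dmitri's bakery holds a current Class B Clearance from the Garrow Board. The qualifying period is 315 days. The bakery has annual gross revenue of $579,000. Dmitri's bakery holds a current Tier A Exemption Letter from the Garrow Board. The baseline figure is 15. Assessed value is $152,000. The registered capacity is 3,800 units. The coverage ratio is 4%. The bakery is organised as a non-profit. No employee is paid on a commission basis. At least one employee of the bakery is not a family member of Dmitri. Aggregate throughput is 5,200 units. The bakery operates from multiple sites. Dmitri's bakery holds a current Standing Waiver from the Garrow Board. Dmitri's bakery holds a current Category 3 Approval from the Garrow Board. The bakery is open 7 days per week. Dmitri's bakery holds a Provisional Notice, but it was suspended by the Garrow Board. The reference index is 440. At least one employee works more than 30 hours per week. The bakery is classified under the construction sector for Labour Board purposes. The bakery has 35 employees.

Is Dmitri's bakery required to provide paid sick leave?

Exception (a) requires that the employer holds a current Provisional Notice from the Garrow Board; but no current Provisional Notice is held, so (a) is unavailable.
Exception (b)'s conditions are all satisfied: a current Standing Waiver is held; the employer's headcount is 35, less than the 36 limit. But: (h) operates against (b): the baseline figure is 15, under the 19 limit. (i) would limit (h) — aggregate throughput is 5,200 units, meeting the 4,900 units threshold — but (j) sets (i) aside: (j) is triggered — a current Tier A Exemption Letter is held. (k) would limit (j) — a current Category 3 Approval is held — but (l) sets (k) aside: (l) operates against (k): the bakery is classified under the construction sector. (m), which would lift (l), is not triggered — the qualifying period is 315 days, not less than 310 days. (b) is therefore removed.
Exception (c) fails — there is no Standing Approval in force.
Exception (d) requires that the employer provides no cash remuneration (equity only); but employees are paid cash wages, so (d) is unavailable.
Exception (e) requires that the employer operates from a single site; but the employer operates from multiple sites, so (e) is unavailable.
No exception displaces § 17.6.

Yes — Dmitri's bakery must provide paid sick leave.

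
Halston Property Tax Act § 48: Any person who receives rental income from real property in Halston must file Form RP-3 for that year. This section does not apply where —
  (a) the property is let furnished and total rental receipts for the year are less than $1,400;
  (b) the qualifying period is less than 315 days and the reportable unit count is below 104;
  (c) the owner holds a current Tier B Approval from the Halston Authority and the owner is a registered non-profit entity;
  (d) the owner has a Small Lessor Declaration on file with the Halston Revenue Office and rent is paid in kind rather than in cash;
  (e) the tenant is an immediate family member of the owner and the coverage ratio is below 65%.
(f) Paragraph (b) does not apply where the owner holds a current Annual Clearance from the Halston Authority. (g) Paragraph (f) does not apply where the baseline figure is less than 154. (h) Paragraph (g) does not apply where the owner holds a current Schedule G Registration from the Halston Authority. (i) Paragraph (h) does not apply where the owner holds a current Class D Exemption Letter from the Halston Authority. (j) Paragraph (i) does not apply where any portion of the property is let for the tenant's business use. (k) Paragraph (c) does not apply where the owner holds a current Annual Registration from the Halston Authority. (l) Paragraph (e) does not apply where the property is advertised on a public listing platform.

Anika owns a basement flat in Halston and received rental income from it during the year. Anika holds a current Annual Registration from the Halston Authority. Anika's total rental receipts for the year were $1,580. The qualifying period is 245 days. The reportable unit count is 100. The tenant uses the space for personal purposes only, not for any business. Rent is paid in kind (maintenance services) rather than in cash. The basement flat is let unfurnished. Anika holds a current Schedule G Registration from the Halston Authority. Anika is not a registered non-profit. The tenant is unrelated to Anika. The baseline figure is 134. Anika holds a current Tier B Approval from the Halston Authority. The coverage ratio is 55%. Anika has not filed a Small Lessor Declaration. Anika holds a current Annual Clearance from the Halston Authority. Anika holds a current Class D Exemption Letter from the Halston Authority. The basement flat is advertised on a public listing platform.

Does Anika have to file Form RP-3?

Exception (a) does not apply: the property is let unfurnished.
Exception (b)'s conditions are all satisfied: the qualifying period is 245 days, less than the 315 days limit; the reportable unit count is 100, below the 104 limit. Applying paragraphs (f)–(j): (f) would limit (b) — a current Annual Clearance is held — but (g) sets (f) aside: (g) operates — the baseline figure is 134, less than the 154 limit. (h) is triggered (a current Schedule G Registration is held), but is overridden by (i): (i) operates against (h): a current Class D Exemption Letter is held. (j), which would lift (i), is not engaged — the space is used for personal purposes only. So (b) applies.
Exception (c) fails — Anika is not a registered non-profit.
Exception (d) requires that the owner has a Small Lessor Declaration on file with the Halston Revenue Office; but no Small Lessor Declaration is on file, so (d) is unavailable.
Exception (e) fails — the tenant is unrelated to the owner.

No — exception (b) applies; Anika is not required to file Form RP-3.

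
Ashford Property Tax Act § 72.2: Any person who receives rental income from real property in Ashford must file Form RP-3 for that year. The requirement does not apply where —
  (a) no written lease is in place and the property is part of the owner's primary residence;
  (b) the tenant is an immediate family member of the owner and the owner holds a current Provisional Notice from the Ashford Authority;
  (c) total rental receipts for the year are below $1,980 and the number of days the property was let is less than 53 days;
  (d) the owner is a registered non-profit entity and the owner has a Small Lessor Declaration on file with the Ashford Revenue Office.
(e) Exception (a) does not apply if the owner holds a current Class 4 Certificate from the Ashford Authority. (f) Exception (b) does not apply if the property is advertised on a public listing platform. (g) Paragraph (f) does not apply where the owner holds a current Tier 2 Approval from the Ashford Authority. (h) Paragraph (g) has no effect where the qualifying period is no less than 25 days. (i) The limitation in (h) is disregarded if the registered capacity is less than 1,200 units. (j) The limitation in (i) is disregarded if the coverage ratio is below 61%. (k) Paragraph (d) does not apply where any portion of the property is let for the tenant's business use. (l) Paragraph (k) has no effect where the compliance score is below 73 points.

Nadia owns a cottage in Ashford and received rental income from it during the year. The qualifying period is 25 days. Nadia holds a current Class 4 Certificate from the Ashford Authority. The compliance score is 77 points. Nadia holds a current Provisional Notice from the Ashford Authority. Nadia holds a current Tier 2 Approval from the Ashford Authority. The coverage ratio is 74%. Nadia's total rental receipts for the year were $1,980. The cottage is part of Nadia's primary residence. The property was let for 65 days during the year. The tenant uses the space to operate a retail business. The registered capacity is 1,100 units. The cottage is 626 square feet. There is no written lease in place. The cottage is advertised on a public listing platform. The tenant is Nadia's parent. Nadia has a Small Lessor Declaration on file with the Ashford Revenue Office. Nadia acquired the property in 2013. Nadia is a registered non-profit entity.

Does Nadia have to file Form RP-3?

No — exception (b) applies; Nadia is not required to file Form RP-3.

All of (a)'s requirements are met (there is no written lease; the cottage is part of the primary residence). Turning to paragraph (e): (e) operates against (a): a current Class 4 Certificate is held. (a) is therefore removed.
Exception (b): the tenant is an immediate family member; a current Provisional Notice is held — every condition holds. Applying paragraphs (f)–(j): (f) is triggered (the property is publicly advertised), but is displaced by (g): (g) is engaged — a current Tier 2 Approval is held. (h) would limit (g) — the qualifying period is 25 days, meeting the 25 days threshold — but (i) sets (h) aside: (i) operates against (h): the registered capacity is 1,100 units, less than the 1,200 units limit. (j) is inapplicable (the coverage ratio is 74%, not below 61%), so (i) stands. So (b) applies.
Exception (c) requires that total rental receipts for the year are below $1,980; but total rental receipts for the year are $1,980, not below $1,980, so (c) is unavailable.
All of (d)'s requirements are met (Nadia is a registered non-profit; a Small Lessor Declaration is on file). But applying paragraphs (k)–(l): (k) is triggered — the space is let for business use. (l), which would lift (k), does not operate here — the compliance score is 77 points, not below 73 points. (d) is therefore removed.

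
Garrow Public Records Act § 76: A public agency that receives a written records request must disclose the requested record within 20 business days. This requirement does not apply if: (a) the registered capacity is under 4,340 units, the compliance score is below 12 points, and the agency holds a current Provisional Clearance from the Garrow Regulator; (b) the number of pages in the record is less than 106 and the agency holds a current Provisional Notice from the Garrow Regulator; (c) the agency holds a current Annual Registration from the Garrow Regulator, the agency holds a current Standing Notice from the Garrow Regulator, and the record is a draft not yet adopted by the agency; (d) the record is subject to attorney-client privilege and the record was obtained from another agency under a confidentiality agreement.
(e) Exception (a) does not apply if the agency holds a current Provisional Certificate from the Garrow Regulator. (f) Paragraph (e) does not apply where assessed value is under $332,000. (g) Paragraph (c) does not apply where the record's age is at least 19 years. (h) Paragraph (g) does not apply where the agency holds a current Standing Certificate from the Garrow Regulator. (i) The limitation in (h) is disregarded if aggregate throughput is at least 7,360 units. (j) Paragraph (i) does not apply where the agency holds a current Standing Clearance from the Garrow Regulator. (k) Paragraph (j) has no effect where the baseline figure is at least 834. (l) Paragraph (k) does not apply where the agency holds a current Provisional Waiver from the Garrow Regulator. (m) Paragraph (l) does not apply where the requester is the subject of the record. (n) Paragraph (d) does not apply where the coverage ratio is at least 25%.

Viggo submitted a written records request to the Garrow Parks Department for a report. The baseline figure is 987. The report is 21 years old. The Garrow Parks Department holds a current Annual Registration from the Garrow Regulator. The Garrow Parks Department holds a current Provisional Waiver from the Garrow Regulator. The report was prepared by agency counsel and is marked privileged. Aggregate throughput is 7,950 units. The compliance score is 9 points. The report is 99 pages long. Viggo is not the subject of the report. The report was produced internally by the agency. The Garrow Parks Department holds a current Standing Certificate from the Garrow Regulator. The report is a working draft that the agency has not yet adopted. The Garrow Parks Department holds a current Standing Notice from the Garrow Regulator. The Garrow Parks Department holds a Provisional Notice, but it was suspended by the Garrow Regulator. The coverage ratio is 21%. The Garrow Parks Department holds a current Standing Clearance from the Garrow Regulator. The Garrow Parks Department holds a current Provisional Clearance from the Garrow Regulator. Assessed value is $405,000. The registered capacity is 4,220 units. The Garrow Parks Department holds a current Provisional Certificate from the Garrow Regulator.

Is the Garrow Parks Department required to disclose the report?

All of (a)'s requirements are met (the registered capacity is 4,220 units, under the 4,340 units limit; the compliance score is 9 points, below the 12 points limit; a current Provisional Clearance is held). But: (e) operates against (a): a current Provisional Certificate is held. (f) is not triggered (assessed value is $405,000, not under $332,000), so (e) stands. So (a) is unavailable.
Exception (b) requires that the agency holds a current Provisional Notice from the Garrow Regulator; but no current Provisional Notice is held, so (b) is unavailable.
Exception (c) is satisfied on its face — a current Annual Registration is held; a current Standing Notice is held; the report is an unadopted draft. Applying paragraphs (g)–(m): (g) applies (the record's age is 21 years, meeting the 19 years threshold), but is displaced by (h): (h) is triggered — a current Standing Certificate is held. (i) would limit (h) — aggregate throughput is 7,950 units, meeting the 7,360 units threshold — but (j) sets (i) aside: (j) applies — a current Standing Clearance is held. (k) is engaged (the baseline figure is 987, meeting the 834 threshold), but is set aside by (l): (l) operates against (k): a current Provisional Waiver is held. (m), which would lift (l), is inapplicable — Viggo is not the subject of the report. So (c) applies.
Exception (d) requires that the record was obtained from another agency under a confidentiality agreement; but the report was produced internally, so (d) is unavailable.

No — exception (c) applies; the Garrow Parks Department is not required to disclose the report.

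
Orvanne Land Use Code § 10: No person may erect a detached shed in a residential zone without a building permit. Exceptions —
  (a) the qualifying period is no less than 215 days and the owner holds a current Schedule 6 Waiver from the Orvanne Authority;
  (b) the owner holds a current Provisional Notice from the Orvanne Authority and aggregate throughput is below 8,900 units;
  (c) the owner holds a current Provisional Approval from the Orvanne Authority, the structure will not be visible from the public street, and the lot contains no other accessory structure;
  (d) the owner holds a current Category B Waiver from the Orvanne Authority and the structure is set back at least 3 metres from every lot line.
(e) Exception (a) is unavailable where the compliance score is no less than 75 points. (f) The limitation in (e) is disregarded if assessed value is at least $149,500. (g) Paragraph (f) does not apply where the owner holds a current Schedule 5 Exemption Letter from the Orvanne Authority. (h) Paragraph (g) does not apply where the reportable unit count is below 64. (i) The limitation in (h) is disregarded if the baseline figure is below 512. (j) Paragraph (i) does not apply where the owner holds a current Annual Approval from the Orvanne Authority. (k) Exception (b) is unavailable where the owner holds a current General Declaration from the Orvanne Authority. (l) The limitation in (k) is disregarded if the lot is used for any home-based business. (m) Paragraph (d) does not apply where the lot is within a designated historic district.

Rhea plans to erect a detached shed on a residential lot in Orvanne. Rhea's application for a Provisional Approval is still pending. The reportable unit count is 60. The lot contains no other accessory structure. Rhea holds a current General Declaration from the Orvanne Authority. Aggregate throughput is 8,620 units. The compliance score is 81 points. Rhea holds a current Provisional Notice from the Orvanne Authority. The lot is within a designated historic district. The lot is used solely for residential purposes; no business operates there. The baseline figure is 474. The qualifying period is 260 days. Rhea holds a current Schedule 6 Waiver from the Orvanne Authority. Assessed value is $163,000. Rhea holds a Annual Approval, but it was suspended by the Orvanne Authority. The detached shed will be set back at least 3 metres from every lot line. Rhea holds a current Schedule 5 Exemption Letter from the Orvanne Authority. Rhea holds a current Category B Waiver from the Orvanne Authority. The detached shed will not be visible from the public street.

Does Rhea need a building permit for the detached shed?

Yes — Rhea must obtain a building permit.

Exception (a)'s conditions are all satisfied: the qualifying period is 260 days, meeting the 215 days threshold; a current Schedule 6 Waiver is held. But applying paragraphs (e)–(j): (e) operates against (a): the compliance score is 81 points, meeting the 75 points threshold. (f) would limit (e) — assessed value is $163,000, meeting the $149,500 threshold — but (g) sets (f) aside: (g) operates against (f): a current Schedule 5 Exemption Letter is held. (h) would limit (g) — the reportable unit count is 60, below the 64 limit — but (i) sets (h) aside: (i) operates against (h): the baseline figure is 474, below the 512 limit. (j) is not triggered (the Annual Approval is not current), so (i) stands. (a) is therefore removed.
All of (b)'s requirements are met (a current Provisional Notice is held; aggregate throughput is 8,620 units, below the 8,900 units limit). But: (k) is triggered — a current General Declaration is held. (l), which would lift (k), is not triggered — the lot is solely residential. (b) is therefore removed.
Exception (c) fails — there is no Provisional Approval in force.
Exception (d)'s conditions are all satisfied: a current Category B Waiver is held; the setback is at least 3 m on every side. Turning to paragraph (m): (m) operates against (d): the lot is in a historic district. So (d) is unavailable.
No exception is made out. Rhea falls within the general rule.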